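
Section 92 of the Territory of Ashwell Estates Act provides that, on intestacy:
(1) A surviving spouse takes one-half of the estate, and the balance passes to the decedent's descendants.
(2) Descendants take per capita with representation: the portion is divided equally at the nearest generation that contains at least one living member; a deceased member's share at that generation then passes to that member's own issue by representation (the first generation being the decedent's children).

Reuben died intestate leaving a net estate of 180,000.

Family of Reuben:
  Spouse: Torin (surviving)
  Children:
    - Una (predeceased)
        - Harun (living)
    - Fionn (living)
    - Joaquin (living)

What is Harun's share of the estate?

Harun receives 30,000.

Torin takes one-half of 180,000 = 90,000. The remaining 90,000 passes to the descendants.
The descendants' portion (90,000) is divided into 3 shares of 30,000: Fionn and Joaquin each take 30,000; Una's 30,000 share passes to Una's issue.
Una's share (30,000) passes entirely to Harun.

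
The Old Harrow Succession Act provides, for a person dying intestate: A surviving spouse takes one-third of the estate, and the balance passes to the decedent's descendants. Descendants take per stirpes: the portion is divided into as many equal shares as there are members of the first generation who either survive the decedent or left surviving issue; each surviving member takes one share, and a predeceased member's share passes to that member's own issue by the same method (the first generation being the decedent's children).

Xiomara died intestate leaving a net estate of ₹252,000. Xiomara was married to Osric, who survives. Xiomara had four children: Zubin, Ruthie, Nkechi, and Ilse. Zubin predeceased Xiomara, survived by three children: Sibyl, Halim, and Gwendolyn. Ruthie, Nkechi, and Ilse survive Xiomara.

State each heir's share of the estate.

Osric takes one-third of ₹252,000 = ₹84,000. The remaining ₹168,000 passes to the descendants.
The descendants' portion (₹168,000) is divided into 4 shares of ₹42,000: Ruthie, Nkechi, and Ilse each take ₹42,000; Zubin's ₹42,000 share passes to Zubin's issue.
Zubin's share (₹42,000) is divided into 3 shares of ₹14,000: Sibyl, Halim, and Gwendolyn each take ₹14,000.

Osric: ₹84,000; Sibyl: ₹14,000; Halim: ₹14,000; Gwendolyn: ₹14,000; Ruthie: ₹42,000; Nkechi: ₹42,000; Ilse: ₹42,000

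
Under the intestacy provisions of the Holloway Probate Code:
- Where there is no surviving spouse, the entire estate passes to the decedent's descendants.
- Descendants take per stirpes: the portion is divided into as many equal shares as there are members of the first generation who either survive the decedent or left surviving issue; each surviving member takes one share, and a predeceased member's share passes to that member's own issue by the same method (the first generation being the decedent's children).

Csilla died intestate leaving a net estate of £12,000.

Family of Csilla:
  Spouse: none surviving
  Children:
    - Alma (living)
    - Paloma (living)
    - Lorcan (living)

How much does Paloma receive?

The entire £12,000 passes to the descendants.
That amount (£12,000) is divided into 3 shares of £4,000: Alma, Paloma, and Lorcan each take £4,000.

Paloma receives £4,000.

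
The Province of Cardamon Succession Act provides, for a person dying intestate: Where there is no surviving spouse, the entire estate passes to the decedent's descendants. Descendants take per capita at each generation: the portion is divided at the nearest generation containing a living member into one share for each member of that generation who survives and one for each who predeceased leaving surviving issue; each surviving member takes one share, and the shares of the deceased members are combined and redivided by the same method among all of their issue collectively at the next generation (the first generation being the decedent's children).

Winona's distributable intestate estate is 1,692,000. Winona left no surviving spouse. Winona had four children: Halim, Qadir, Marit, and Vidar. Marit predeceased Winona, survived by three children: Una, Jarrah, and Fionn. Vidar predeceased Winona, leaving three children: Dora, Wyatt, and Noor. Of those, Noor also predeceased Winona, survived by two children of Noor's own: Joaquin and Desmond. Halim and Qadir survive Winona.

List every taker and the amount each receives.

The entire 1,692,000 passes to the descendants.
That amount (1,692,000) is divided at the children's generation into 4 shares of 423,000. Halim and Qadir each take 423,000. The 2 shares of the deceased (Marit and Vidar) are combined into a pool of 846,000.
That pool (846,000) is divided at the grandchildren's generation into 6 shares of 141,000. Una, Jarrah, Fionn, Dora, and Wyatt each take 141,000. The remaining share for the deceased Noor (141,000) is carried to the next generation.
That pool (141,000) is divided at the great-grandchildren's generation equally among Joaquin and Desmond: 70,500 each.

Halim: 423,000; Qadir: 423,000; Una: 141,000; Jarrah: 141,000; Fionn: 141,000; Dora: 141,000; Wyatt: 141,000; Joaquin: 70,500; Desmond: 70,500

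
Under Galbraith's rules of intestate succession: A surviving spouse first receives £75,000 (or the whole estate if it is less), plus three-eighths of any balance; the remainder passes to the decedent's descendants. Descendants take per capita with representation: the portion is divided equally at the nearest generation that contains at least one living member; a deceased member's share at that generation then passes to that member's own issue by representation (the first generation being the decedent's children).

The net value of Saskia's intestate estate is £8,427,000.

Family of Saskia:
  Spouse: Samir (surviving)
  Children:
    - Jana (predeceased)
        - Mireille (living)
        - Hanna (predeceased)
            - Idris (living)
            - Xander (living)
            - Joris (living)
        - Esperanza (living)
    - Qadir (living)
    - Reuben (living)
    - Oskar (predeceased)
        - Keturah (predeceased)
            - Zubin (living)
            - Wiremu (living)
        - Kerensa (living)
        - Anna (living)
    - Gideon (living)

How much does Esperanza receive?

Esperanza receives £348,000.

Samir first takes £75,000, leaving a balance of £8,352,000. Samir then takes three-eighths of the balance (£3,132,000), for a total of £3,207,000. The remaining £5,220,000 passes to the descendants.
The descendants' portion (£5,220,000) is divided into 5 shares of £1,044,000: Qadir, Reuben, and Gideon each take £1,044,000; Jana's £1,044,000 share passes to Jana's issue; Oskar's £1,044,000 share passes to Oskar's issue.
Jana's share (£1,044,000) is divided into 3 shares of £348,000: Mireille and Esperanza each take £348,000; Hanna's £348,000 share passes to Hanna's issue.
Hanna's share (£348,000) is divided into 3 shares of £116,000: Idris, Xander, and Joris each take £116,000.
Oskar's share (£1,044,000) is divided into 3 shares of £348,000: Kerensa and Anna each take £348,000; Keturah's £348,000 share passes to Keturah's issue.
Keturah's share (£348,000) is divided into 2 shares of £174,000: Zubin and Wiremu each take £174,000.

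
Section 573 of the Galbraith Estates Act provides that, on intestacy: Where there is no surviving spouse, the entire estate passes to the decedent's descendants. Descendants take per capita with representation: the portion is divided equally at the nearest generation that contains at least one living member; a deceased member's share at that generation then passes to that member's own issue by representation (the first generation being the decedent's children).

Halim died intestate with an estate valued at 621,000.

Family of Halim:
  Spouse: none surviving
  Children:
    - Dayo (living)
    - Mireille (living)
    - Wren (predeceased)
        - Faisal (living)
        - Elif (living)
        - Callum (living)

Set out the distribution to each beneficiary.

The entire 621,000 passes to the descendants.
That amount (621,000) is divided into 3 shares of 207,000: Dayo and Mireille each take 207,000; Wren's 207,000 share passes to Wren's issue.
Wren's share (207,000) is divided into 3 shares of 69,000: Faisal, Elif, and Callum each take 69,000.

Dayo: 207,000; Mireille: 207,000; Faisal: 69,000; Elif: 69,000; Callum: 69,000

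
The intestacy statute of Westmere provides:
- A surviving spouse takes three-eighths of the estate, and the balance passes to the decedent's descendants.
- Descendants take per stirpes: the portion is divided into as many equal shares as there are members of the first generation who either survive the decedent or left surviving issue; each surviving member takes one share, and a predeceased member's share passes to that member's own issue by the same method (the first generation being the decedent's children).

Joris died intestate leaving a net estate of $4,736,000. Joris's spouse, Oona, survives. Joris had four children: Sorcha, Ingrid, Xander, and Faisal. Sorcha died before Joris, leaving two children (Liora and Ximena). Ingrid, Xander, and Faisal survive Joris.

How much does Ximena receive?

Oona takes three-eighths of $4,736,000 = $1,776,000. The remaining $2,960,000 passes to the descendants.
The descendants' portion ($2,960,000) is divided into 4 shares of $740,000: Ingrid, Xander, and Faisal each take $740,000; Sorcha's $740,000 share passes to Sorcha's issue.
Sorcha's share ($740,000) is divided into 2 shares of $370,000: Liora and Ximena each take $370,000.

Ximena receives $370,000.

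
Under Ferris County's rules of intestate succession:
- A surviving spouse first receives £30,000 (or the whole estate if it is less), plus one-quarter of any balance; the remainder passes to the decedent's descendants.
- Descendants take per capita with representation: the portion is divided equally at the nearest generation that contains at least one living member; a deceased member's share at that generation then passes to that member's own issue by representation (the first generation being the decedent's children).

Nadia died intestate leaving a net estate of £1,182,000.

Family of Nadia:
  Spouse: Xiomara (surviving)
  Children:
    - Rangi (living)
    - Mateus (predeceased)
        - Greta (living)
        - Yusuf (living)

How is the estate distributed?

Xiomara: £318,000; Rangi: £432,000; Greta: £216,000; Yusuf: £216,000

Xiomara first takes £30,000, leaving a balance of £1,152,000. Xiomara then takes one-quarter of the balance (£288,000), for a total of £318,000. The remaining £864,000 passes to the descendants.
The descendants' portion (£864,000) is divided into 2 shares of £432,000: Rangi takes £432,000; Mateus's £432,000 share passes to Mateus's issue.
Mateus's share (£432,000) is divided into 2 shares of £216,000: Greta and Yusuf each take £216,000.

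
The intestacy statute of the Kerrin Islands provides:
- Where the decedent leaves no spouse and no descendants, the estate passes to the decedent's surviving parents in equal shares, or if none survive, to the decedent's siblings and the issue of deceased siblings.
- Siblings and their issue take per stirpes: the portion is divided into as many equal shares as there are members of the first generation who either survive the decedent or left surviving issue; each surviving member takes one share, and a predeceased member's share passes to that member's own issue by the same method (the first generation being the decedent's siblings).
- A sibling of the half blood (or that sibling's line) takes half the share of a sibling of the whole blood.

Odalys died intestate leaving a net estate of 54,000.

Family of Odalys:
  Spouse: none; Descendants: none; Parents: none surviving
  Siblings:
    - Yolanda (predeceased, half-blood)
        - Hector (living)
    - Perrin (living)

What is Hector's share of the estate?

Hector receives 18,000.

The entire 54,000 passes to the siblings and their issue.
Counting each half-blood sibling's line as half a unit, there are 3/2 units in 54,000, so one unit is 36,000. Whole-blood lines (Perrin) take 36,000 each; half-blood lines (Yolanda) take 18,000 each.
Yolanda's share (18,000) passes entirely to Hector.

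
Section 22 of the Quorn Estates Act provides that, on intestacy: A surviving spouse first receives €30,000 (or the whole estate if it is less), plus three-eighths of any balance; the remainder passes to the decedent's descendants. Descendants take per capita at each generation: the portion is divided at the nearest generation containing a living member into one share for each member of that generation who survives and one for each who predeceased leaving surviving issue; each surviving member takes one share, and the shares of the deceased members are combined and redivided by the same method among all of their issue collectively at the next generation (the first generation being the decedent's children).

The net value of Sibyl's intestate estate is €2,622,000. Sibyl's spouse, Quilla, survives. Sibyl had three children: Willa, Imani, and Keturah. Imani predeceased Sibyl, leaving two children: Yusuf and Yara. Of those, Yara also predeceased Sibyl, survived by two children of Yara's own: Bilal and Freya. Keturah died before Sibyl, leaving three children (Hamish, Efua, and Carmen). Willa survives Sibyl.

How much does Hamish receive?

Quilla first takes €30,000, leaving a balance of €2,592,000. Quilla then takes three-eighths of the balance (€972,000), for a total of €1,002,000. The remaining €1,620,000 passes to the descendants.
The descendants' portion (€1,620,000) is divided at the children's generation into 3 shares of €540,000. Willa takes €540,000. The 2 shares of the deceased (Imani and Keturah) are combined into a pool of €1,080,000.
That pool (€1,080,000) is divided at the grandchildren's generation into 5 shares of €216,000. Yusuf, Hamish, Efua, and Carmen each take €216,000. The remaining share for the deceased Yara (€216,000) is carried to the next generation.
That pool (€216,000) is divided at the great-grandchildren's generation equally among Bilal and Freya: €108,000 each.

Hamish receives €216,000.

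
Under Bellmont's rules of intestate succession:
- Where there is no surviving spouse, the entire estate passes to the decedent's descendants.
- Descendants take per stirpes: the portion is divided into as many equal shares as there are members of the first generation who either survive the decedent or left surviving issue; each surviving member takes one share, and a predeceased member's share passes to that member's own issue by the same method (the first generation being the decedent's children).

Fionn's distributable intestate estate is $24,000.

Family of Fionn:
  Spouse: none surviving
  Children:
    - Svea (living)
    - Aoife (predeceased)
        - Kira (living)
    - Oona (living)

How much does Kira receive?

The entire $24,000 passes to the descendants.
That amount ($24,000) is divided into 3 shares of $8,000: Svea and Oona each take $8,000; Aoife's $8,000 share passes to Aoife's issue.
Aoife's share ($8,000) passes entirely to Kira.

Kira receives $8,000.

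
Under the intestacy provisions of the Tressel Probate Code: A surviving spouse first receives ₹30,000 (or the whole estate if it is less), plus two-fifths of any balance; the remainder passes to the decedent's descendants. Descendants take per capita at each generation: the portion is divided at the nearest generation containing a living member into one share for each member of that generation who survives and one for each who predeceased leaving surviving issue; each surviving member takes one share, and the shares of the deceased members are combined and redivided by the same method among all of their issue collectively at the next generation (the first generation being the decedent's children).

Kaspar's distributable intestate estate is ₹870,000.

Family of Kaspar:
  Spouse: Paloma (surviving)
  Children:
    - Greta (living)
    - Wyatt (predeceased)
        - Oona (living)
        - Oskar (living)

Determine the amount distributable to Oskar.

Oskar receives ₹126,000.

Paloma first takes ₹30,000, leaving a balance of ₹840,000. Paloma then takes two-fifths of the balance (₹336,000), for a total of ₹366,000. The remaining ₹504,000 passes to the descendants.
The descendants' portion (₹504,000) is divided at the children's generation into 2 shares of ₹252,000. Greta takes ₹252,000. The remaining share for the deceased Wyatt (₹252,000) is carried to the next generation.
That pool (₹252,000) is divided at the grandchildren's generation equally among Oona and Oskar: ₹126,000 each.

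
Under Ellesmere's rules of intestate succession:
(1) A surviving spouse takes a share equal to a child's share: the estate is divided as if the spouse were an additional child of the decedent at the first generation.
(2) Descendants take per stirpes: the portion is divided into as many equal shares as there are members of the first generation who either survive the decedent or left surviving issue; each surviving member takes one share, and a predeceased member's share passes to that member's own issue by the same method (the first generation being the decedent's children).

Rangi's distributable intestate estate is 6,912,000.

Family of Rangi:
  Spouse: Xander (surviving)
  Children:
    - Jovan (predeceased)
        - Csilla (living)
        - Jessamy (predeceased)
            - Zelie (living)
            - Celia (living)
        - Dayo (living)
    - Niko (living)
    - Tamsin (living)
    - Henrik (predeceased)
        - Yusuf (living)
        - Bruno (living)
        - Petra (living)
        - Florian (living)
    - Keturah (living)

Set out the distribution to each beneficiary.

Xander: 1,152,000; Csilla: 384,000; Zelie: 192,000; Celia: 192,000; Dayo: 384,000; Niko: 1,152,000; Tamsin: 1,152,000; Yusuf: 288,000; Bruno: 288,000; Petra: 288,000; Florian: 288,000; Keturah: 1,152,000

The spouse counts as an additional share at the children's level, so there are 6 primary shares of 1,152,000. Xander takes one such share (1,152,000).
The children's combined portion (5,760,000) is divided into 5 shares of 1,152,000: Niko, Tamsin, and Keturah each take 1,152,000; Jovan's 1,152,000 share passes to Jovan's issue; Henrik's 1,152,000 share passes to Henrik's issue.
Jovan's share (1,152,000) is divided into 3 shares of 384,000: Csilla and Dayo each take 384,000; Jessamy's 384,000 share passes to Jessamy's issue.
Jessamy's share (384,000) is divided into 2 shares of 192,000: Zelie and Celia each take 192,000.
Henrik's share (1,152,000) is divided into 4 shares of 288,000: Yusuf, Bruno, Petra, and Florian each take 288,000.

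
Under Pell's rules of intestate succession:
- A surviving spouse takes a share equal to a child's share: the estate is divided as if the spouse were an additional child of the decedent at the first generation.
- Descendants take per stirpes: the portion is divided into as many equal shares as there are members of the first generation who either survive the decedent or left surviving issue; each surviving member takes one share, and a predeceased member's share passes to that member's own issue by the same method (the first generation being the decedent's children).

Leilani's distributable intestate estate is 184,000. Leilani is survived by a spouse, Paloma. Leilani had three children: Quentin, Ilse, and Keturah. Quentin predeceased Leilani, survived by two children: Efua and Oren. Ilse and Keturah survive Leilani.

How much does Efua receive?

The spouse counts as an additional share at the children's level, so there are 4 primary shares of 46,000. Paloma takes one such share (46,000).
The children's combined portion (138,000) is divided into 3 shares of 46,000: Ilse and Keturah each take 46,000; Quentin's 46,000 share passes to Quentin's issue.
Quentin's share (46,000) is divided into 2 shares of 23,000: Efua and Oren each take 23,000.

Efua receives 23,000.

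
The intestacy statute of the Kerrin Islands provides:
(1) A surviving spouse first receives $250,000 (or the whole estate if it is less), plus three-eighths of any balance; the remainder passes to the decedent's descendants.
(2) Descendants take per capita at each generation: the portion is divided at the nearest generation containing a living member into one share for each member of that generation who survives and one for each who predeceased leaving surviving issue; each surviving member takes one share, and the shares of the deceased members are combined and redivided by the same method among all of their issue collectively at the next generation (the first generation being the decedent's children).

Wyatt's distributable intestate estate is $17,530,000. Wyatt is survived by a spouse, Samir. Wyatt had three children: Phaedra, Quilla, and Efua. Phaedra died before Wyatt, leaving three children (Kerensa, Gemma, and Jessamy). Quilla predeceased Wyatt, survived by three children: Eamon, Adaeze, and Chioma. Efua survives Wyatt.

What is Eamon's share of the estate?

Samir first takes $250,000, leaving a balance of $17,280,000. Samir then takes three-eighths of the balance ($6,480,000), for a total of $6,730,000. The remaining $10,800,000 passes to the descendants.
The descendants' portion ($10,800,000) is divided at the children's generation into 3 shares of $3,600,000. Efua takes $3,600,000. The 2 shares of the deceased (Phaedra and Quilla) are combined into a pool of $7,200,000.
That pool ($7,200,000) is divided at the grandchildren's generation equally among Kerensa, Gemma, Jessamy, Eamon, Adaeze, and Chioma: $1,200,000 each.

Eamon receives $1,200,000.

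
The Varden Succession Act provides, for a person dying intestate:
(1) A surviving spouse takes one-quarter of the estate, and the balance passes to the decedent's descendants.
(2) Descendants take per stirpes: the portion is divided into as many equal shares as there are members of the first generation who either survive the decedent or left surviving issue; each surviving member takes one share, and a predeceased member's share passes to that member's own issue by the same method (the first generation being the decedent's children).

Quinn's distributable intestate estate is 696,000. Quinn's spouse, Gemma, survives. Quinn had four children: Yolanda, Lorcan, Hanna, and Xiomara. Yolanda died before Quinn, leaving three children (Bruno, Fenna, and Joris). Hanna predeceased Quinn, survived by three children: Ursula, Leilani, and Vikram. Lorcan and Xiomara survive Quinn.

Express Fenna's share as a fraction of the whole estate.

Gemma takes one-quarter of 696,000 = 174,000. The remaining 522,000 passes to the descendants.
The descendants' portion (522,000) is divided into 4 shares of 130,500: Lorcan and Xiomara each take 130,500; Yolanda's 130,500 share passes to Yolanda's issue; Hanna's 130,500 share passes to Hanna's issue.
Yolanda's share (130,500) is divided into 3 shares of 43,500: Bruno, Fenna, and Joris each take 43,500.
Hanna's share (130,500) is divided into 3 shares of 43,500: Ursula, Leilani, and Vikram each take 43,500.

Fenna receives 1/16 of the estate.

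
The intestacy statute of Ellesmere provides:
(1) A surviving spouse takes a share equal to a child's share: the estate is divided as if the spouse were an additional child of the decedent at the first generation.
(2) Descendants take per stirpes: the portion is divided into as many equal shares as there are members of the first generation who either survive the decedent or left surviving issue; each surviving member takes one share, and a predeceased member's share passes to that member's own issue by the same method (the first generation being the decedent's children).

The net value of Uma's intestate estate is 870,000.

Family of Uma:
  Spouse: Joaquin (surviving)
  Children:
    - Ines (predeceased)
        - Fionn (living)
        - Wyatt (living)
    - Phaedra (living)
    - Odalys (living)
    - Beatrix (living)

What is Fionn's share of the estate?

The spouse counts as an additional share at the children's level, so there are 5 primary shares of 174,000. Joaquin takes one such share (174,000).
The children's combined portion (696,000) is divided into 4 shares of 174,000: Phaedra, Odalys, and Beatrix each take 174,000; Ines's 174,000 share passes to Ines's issue.
Ines's share (174,000) is divided into 2 shares of 87,000: Fionn and Wyatt each take 87,000.

Fionn receives 87,000.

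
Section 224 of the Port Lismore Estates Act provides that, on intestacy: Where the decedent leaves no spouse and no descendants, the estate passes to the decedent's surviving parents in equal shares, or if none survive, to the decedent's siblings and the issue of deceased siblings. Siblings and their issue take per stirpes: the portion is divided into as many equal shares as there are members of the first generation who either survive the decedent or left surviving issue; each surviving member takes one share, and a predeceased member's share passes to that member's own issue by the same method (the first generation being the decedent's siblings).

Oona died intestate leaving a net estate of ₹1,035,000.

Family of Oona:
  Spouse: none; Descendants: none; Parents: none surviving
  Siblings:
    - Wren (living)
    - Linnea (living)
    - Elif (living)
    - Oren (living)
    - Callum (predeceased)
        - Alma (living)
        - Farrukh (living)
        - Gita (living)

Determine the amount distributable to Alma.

Alma receives ₹69,000.

The entire ₹1,035,000 passes to the siblings and their issue.
That amount (₹1,035,000) is divided into 5 shares of ₹207,000: Wren, Linnea, Elif, and Oren each take ₹207,000; Callum's ₹207,000 share passes to Callum's issue.
Callum's share (₹207,000) is divided into 3 shares of ₹69,000: Alma, Farrukh, and Gita each take ₹69,000.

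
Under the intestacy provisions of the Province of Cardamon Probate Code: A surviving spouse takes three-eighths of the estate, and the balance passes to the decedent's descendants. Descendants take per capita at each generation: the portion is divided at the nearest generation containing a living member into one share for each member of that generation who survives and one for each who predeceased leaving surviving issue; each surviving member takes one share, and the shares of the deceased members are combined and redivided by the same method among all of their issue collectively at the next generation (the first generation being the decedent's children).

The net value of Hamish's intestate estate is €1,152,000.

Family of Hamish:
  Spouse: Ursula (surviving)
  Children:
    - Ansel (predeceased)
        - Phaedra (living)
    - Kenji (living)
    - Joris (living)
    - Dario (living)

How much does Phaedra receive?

Ursula takes three-eighths of €1,152,000 = €432,000. The remaining €720,000 passes to the descendants.
The descendants' portion (€720,000) is divided at the children's generation into 4 shares of €180,000. Kenji, Joris, and Dario each take €180,000. The remaining share for the deceased Ansel (€180,000) is carried to the next generation.
That pool (€180,000) passes entirely to Phaedra, the sole taker at the grandchildren's generation.

Phaedra receives €180,000.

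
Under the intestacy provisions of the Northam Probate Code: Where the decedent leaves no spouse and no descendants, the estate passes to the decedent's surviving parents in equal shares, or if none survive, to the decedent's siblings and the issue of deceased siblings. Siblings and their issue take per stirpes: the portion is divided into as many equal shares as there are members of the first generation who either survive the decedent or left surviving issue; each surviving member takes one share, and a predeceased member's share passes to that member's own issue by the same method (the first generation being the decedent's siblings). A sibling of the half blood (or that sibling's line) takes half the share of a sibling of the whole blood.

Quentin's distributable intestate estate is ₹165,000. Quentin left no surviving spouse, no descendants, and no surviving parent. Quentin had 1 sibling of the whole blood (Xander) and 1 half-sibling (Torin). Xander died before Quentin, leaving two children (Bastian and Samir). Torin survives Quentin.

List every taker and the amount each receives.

Torin: ₹55,000; Bastian: ₹55,000; Samir: ₹55,000

The entire ₹165,000 passes to the siblings and their issue.
Counting each half-blood sibling's line as half a unit, there are 3/2 units in ₹165,000, so one unit is ₹110,000. Whole-blood lines (Xander) take ₹110,000 each; half-blood lines (Torin) take ₹55,000 each.
Xander's share (₹110,000) is divided into 2 shares of ₹55,000: Bastian and Samir each take ₹55,000.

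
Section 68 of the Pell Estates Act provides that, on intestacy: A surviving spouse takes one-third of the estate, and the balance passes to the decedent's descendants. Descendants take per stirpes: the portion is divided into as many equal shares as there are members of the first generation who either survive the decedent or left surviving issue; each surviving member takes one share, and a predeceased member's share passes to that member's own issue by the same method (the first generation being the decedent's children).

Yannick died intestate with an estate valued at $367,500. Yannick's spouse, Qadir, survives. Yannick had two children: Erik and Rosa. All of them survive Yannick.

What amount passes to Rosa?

Qadir takes one-third of $367,500 = $122,500. The remaining $245,000 passes to the descendants.
The descendants' portion ($245,000) is divided into 2 shares of $122,500: Erik and Rosa each take $122,500.

Rosa receives $122,500.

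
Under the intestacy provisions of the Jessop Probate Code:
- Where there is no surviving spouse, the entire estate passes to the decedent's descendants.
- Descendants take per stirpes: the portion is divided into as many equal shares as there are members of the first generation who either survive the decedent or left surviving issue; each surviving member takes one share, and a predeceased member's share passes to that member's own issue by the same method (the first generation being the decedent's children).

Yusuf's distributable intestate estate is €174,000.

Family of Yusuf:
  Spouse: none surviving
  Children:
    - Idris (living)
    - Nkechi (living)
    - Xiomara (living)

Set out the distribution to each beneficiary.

The entire €174,000 passes to the descendants.
That amount (€174,000) is divided into 3 shares of €58,000: Idris, Nkechi, and Xiomara each take €58,000.

Idris: €58,000; Nkechi: €58,000; Xiomara: €58,000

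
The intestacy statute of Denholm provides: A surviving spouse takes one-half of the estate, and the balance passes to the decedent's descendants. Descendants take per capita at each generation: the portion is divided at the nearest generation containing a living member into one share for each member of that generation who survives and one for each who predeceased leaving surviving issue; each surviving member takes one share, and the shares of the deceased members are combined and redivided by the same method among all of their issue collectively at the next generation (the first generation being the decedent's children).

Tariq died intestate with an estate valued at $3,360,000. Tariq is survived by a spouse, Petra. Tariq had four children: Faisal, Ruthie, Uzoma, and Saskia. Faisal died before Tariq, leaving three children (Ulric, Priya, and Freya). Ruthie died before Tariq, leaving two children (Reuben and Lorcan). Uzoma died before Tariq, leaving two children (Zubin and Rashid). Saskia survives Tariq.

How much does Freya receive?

Petra takes one-half of $3,360,000 = $1,680,000. The remaining $1,680,000 passes to the descendants.
The descendants' portion ($1,680,000) is divided at the children's generation into 4 shares of $420,000. Saskia takes $420,000. The 3 shares of the deceased (Faisal, Ruthie, and Uzoma) are combined into a pool of $1,260,000.
That pool ($1,260,000) is divided at the grandchildren's generation equally among Ulric, Priya, Freya, Reuben, Lorcan, Zubin, and Rashid: $180,000 each.

Freya receives $180,000.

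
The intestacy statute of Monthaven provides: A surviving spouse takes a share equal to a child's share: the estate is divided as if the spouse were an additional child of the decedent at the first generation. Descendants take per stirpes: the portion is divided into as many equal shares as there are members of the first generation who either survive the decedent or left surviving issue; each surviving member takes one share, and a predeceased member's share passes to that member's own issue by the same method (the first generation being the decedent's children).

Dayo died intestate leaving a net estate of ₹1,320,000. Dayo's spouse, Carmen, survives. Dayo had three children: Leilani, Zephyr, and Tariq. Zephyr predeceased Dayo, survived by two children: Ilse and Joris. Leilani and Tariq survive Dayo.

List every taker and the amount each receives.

Carmen: ₹330,000; Leilani: ₹330,000; Ilse: ₹165,000; Joris: ₹165,000; Tariq: ₹330,000

The spouse counts as an additional share at the children's level, so there are 4 primary shares of ₹330,000. Carmen takes one such share (₹330,000).
The children's combined portion (₹990,000) is divided into 3 shares of ₹330,000: Leilani and Tariq each take ₹330,000; Zephyr's ₹330,000 share passes to Zephyr's issue.
Zephyr's share (₹330,000) is divided into 2 shares of ₹165,000: Ilse and Joris each take ₹165,000.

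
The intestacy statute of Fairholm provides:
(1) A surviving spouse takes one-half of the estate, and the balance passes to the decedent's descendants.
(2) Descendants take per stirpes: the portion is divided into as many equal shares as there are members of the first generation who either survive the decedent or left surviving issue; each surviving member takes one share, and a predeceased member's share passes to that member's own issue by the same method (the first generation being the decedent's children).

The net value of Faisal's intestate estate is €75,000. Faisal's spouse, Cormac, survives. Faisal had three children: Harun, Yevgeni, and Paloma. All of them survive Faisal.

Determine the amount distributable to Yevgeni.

Cormac takes one-half of €75,000 = €37,500. The remaining €37,500 passes to the descendants.
The descendants' portion (€37,500) is divided into 3 shares of €12,500: Harun, Yevgeni, and Paloma each take €12,500.

Yevgeni receives €12,500.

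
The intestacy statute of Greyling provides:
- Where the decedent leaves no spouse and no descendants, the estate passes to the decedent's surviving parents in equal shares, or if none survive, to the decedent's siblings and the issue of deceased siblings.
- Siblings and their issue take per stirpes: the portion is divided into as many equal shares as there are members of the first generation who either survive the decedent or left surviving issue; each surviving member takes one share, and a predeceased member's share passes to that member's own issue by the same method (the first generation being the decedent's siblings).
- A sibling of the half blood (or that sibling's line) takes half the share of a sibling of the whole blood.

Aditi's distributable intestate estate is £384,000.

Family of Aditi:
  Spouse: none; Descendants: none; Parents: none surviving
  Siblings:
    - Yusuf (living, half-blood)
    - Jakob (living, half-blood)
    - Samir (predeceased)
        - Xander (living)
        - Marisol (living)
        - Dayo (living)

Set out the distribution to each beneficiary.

Yusuf: £96,000; Jakob: £96,000; Xander: £64,000; Marisol: £64,000; Dayo: £64,000

The entire £384,000 passes to the siblings and their issue.
Counting each half-blood sibling's line as half a unit, there are 2 units in £384,000, so one unit is £192,000. Whole-blood lines (Samir) take £192,000 each; half-blood lines (Yusuf and Jakob) take £96,000 each.
Samir's share (£192,000) is divided into 3 shares of £64,000: Xander, Marisol, and Dayo each take £64,000.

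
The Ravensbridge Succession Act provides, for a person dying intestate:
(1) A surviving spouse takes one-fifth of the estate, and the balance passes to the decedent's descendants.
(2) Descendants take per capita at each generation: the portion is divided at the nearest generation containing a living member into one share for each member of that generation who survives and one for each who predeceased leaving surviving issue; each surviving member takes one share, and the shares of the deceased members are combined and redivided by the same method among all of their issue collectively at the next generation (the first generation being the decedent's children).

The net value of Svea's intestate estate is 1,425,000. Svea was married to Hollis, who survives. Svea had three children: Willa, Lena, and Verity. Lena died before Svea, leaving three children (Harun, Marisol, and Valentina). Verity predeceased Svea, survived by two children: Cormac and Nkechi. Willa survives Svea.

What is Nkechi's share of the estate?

Hollis takes one-fifth of 1,425,000 = 285,000. The remaining 1,140,000 passes to the descendants.
The descendants' portion (1,140,000) is divided at the children's generation into 3 shares of 380,000. Willa takes 380,000. The 2 shares of the deceased (Lena and Verity) are combined into a pool of 760,000.
That pool (760,000) is divided at the grandchildren's generation equally among Harun, Marisol, Valentina, Cormac, and Nkechi: 152,000 each.

Nkechi receives 152,000.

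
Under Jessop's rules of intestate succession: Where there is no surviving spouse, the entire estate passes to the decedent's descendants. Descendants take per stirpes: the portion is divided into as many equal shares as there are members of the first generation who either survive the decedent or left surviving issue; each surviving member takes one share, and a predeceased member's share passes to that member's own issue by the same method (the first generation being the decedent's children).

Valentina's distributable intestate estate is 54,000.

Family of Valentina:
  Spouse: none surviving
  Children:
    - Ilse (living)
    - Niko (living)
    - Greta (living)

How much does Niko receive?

Niko receives 18,000.

The entire 54,000 passes to the descendants.
That amount (54,000) is divided into 3 shares of 18,000: Ilse, Niko, and Greta each take 18,000.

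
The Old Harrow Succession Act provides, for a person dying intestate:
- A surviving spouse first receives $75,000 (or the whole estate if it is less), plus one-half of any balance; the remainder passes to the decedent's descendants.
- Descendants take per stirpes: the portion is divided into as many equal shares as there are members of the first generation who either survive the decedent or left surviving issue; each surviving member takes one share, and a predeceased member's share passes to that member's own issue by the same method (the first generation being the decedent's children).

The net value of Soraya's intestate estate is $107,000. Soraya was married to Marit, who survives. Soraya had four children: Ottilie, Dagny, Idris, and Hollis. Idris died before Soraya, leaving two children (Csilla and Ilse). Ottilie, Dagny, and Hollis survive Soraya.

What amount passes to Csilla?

Marit first takes $75,000, leaving a balance of $32,000. Marit then takes one-half of the balance ($16,000), for a total of $91,000. The remaining $16,000 passes to the descendants.
The descendants' portion ($16,000) is divided into 4 shares of $4,000: Ottilie, Dagny, and Hollis each take $4,000; Idris's $4,000 share passes to Idris's issue.
Idris's share ($4,000) is divided into 2 shares of $2,000: Csilla and Ilse each take $2,000.

Csilla receives $2,000.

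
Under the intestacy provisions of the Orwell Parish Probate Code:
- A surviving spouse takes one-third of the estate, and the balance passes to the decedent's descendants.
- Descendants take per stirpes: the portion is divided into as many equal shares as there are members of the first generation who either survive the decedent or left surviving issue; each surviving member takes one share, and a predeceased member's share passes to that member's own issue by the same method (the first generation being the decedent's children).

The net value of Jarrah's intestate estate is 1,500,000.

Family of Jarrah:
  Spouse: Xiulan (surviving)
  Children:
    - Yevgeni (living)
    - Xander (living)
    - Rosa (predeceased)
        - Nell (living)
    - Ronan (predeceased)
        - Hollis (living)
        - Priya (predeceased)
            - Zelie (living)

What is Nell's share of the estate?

Nell receives 250,000.

Xiulan takes one-third of 1,500,000 = 500,000. The remaining 1,000,000 passes to the descendants.
The descendants' portion (1,000,000) is divided into 4 shares of 250,000: Yevgeni and Xander each take 250,000; Rosa's 250,000 share passes to Rosa's issue; Ronan's 250,000 share passes to Ronan's issue.
Rosa's share (250,000) passes entirely to Nell.
Ronan's share (250,000) is divided into 2 shares of 125,000: Hollis takes 125,000; Priya's 125,000 share passes to Priya's issue.
Priya's share (125,000) passes entirely to Zelie.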